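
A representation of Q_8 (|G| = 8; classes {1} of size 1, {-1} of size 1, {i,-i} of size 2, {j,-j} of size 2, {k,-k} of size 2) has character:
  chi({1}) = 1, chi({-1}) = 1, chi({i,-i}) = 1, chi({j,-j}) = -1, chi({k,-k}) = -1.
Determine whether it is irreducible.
Irreducible: <chi, chi> = 1.

Reasoning: <chi, chi> = (1/|G|) sum_C |C| * |chi(C)|^2 = (1/8)[1*|1|^2 + 1*|1|^2 + 2*|1|^2 + 2*|-1|^2 + 2*|-1|^2]
  = (1/8)[(1) + (1) + (2) + (2) + (2)] = 8/8 = 1.
A character is irreducible iff <chi, chi> = 1, so this representation is irreducible.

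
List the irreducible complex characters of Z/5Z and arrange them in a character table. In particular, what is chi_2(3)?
Character table of Z/5Z (irreps indexed chi_0,...,chi_4 with chi_k(m) = zeta_5^(k*m), zeta_5 = exp(2*pi*i/5)):
  irrep \ class  {0} (size 1)  {1} (size 1)    {2} (size 1)    {3} (size 1)    {4} (size 1)  
  chi_0          1             1               1               1               1             
  chi_1          1             exp(2*I*pi/5)   exp(4*I*pi/5)   exp(-4*I*pi/5)  exp(-2*I*pi/5)
  chi_2          1             exp(4*I*pi/5)   exp(-2*I*pi/5)  exp(2*I*pi/5)   exp(-4*I*pi/5)
  chi_3          1             exp(-4*I*pi/5)  exp(2*I*pi/5)   exp(-2*I*pi/5)  exp(4*I*pi/5) 
  chi_4          1             exp(-2*I*pi/5)  exp(-4*I*pi/5)  exp(4*I*pi/5)   exp(2*I*pi/5) 

Spot check: chi_2(3) = zeta_5^(2*3) = zeta_5^6 = exp(2*I*pi/5).

Reasoning: Z/5Z is abelian, so all 5 irreducible complex representations are 1-dimensional. They are given by chi_k(m) = zeta_5^(k*m) for k = 0,...,4. Row orthogonality: sum_m chi_k(m) conj(chi_l(m)) = 5 * [k = l].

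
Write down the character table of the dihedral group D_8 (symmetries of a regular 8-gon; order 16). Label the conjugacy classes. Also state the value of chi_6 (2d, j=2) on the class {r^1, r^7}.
Conjugacy classes: {e} of size 1, {r^4} of size 1, {r^1, r^7} of size 2, {r^2, r^6} of size 2, {r^3, r^5} of size 2, {s, sr^2, ...} of size 4, {sr, sr^3, ...} of size 4.
Character table:
  irrep \ class              {e} (size 1)  {r^4} (size 1)  {r^1, r^7} (size 2)  {r^2, r^6} (size 2)  {r^3, r^5} (size 2)  {s, sr^2, ...} (size 4)  {sr, sr^3, ...} (size 4)
  chi_1 (triv)               1             1               1                    1                    1                    1                        1                       
  chi_2 (sign: r->1, s->-1)  1             1               1                    1                    1                    -1                       -1                      
  chi_3 (r->-1, s->1)        1             1               -1                   1                    -1                   1                        -1                      
  chi_4 (r->-1, s->-1)       1             1               -1                   1                    -1                   -1                       1                       
  chi_5 (2d, j=1)            2             -2              sqrt(2)              0                    -sqrt(2)             0                        0                       
  chi_6 (2d, j=2)            2             2               0                    -2                   0                    0                        0                       
  chi_7 (2d, j=3)            2             -2              -sqrt(2)             0                    sqrt(2)              0                        0                       

Spot check: chi_6 (2d, j=2) on {r^1, r^7} = 0.

Solution. D_8 has order 2*8 = 16 with 7 conjugacy classes, hence 7 irreducibles. Sum of squared dims 1 + 1 + 1 + 1 + 4 + 4 + 4 = 16 = |G|. Linear characters come from the abelianisation; the 2-dimensional irreps have character r^k -> 2*cos(2*pi*j*k/8), reflections -> 0.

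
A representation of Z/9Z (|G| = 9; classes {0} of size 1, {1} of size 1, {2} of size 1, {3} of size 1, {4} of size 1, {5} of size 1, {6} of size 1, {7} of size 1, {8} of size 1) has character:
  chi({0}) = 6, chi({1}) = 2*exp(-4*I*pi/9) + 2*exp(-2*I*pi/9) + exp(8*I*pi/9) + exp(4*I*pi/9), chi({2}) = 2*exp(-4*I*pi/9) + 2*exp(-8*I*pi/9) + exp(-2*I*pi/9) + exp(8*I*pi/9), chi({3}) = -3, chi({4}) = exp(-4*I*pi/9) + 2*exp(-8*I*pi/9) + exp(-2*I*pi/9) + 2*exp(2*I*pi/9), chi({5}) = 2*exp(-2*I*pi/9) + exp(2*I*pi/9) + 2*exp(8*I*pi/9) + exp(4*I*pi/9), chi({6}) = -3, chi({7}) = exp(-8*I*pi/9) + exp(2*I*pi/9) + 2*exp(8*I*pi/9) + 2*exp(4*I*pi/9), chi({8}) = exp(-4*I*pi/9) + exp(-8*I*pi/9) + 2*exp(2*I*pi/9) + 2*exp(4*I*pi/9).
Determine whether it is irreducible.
Not irreducible (reducible): <chi, chi> = 10 > 1.

<chi, chi> = (1/|G|) sum_C |C| * |chi(C)|^2 = (1/9)[1*|6|^2 + 1*|2*exp(-4*I*pi/9) + 2*exp(-2*I*pi/9) + exp(8*I*pi/9) + exp(4*I*pi/9)|^2 + 1*|2*exp(-4*I*pi/9) + 2*exp(-8*I*pi/9) + exp(-2*I*pi/9) + exp(8*I*pi/9)|^2 + 1*|-3|^2 + 1*|exp(-4*I*pi/9) + 2*exp(-8*I*pi/9) + exp(-2*I*pi/9) + 2*exp(2*I*pi/9)|^2 + 1*|2*exp(-2*I*pi/9) + exp(2*I*pi/9) + 2*exp(8*I*pi/9) + exp(4*I*pi/9)|^2 + 1*|-3|^2 + 1*|exp(-8*I*pi/9) + exp(2*I*pi/9) + 2*exp(8*I*pi/9) + 2*exp(4*I*pi/9)|^2 + 1*|exp(-4*I*pi/9) + exp(-8*I*pi/9) + 2*exp(2*I*pi/9) + 2*exp(4*I*pi/9)|^2]
  = (1/9)[(36) + (10 + 4*exp(-2*I*pi/3) + 4*exp(-2*I*pi/9) + 4*exp(-8*I*pi/9) + exp(-4*I*pi/9) + exp(4*I*pi/9) + 4*exp(8*I*pi/9) + 4*exp(2*I*pi/9) + 4*exp(2*I*pi/3)) + (10 + 4*exp(-4*I*pi/9) + 4*exp(-2*I*pi/3) + 4*exp(-2*I*pi/9) + exp(-8*I*pi/9) + exp(8*I*pi/9) + 4*exp(2*I*pi/9) + 4*exp(2*I*pi/3) + 4*exp(4*I*pi/9)) + (9) + (10 + 4*exp(-4*I*pi/9) + 4*exp(-2*I*pi/3) + 4*exp(-8*I*pi/9) + exp(-2*I*pi/9) + exp(2*I*pi/9) + 4*exp(8*I*pi/9) + 4*exp(2*I*pi/3) + 4*exp(4*I*pi/9)) + (10 + 4*exp(-4*I*pi/9) + 4*exp(-2*I*pi/3) + 4*exp(-8*I*pi/9) + exp(-2*I*pi/9) + exp(2*I*pi/9) + 4*exp(8*I*pi/9) + 4*exp(2*I*pi/3) + 4*exp(4*I*pi/9)) + (9) + (10 + 4*exp(-4*I*pi/9) + 4*exp(-2*I*pi/3) + 4*exp(-2*I*pi/9) + exp(-8*I*pi/9) + exp(8*I*pi/9) + 4*exp(2*I*pi/9) + 4*exp(2*I*pi/3) + 4*exp(4*I*pi/9)) + (10 + 4*exp(-2*I*pi/3) + 4*exp(-2*I*pi/9) + 4*exp(-8*I*pi/9) + exp(-4*I*pi/9) + exp(4*I*pi/9) + 4*exp(8*I*pi/9) + 4*exp(2*I*pi/9) + 4*exp(2*I*pi/3))] = 90/9 = 10.
(Exp terms are combined using exp(i*s)*conj(exp(i*t)) = exp(i*(s-t)), and sums of them are collapsed using the identity that for every m > 1 the m distinct m-th roots of unity sum to 0, e.g. 1 + exp(2*I*pi/3) + exp(-2*I*pi/3) = 0.)
A character is irreducible iff <chi, chi> = 1, so this representation is reducible.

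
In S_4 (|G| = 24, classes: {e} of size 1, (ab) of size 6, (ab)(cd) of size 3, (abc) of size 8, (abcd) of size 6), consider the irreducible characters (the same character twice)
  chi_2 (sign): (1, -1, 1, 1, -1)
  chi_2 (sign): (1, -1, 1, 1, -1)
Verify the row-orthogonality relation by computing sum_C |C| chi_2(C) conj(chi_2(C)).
Sum = 24 = |G| = 24; so <chi_2, chi_2> = 1 (norm-1 confirms irreducibility).

Derivation: Compute term by term over conjugacy classes (|C| * chi_2(C) * conj(chi_2(C))):
  1*(1)*conj(1) + 6*(-1)*conj(-1) + 3*(1)*conj(1) + 8*(1)*conj(1) + 6*(-1)*conj(-1)
  = (1) + (6) + (3) + (8) + (6)
  = 24.
Dividing by |G| = 24 gives 24/24 = 1, matching the row-orthogonality relation <chi_2, chi_2> = [chi_2 = chi_2].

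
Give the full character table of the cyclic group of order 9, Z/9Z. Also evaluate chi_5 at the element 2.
Character table of Z/9Z (irreps indexed chi_0,...,chi_8 with chi_k(m) = zeta_9^(k*m), zeta_9 = exp(2*pi*i/9)):
  irrep \ class  {0} (size 1)  {1} (size 1)    {2} (size 1)    {3} (size 1)    {4} (size 1)    {5} (size 1)    {6} (size 1)    {7} (size 1)    {8} (size 1)  
  chi_0          1             1               1               1               1               1               1               1               1             
  chi_1          1             exp(2*I*pi/9)   exp(4*I*pi/9)   exp(2*I*pi/3)   exp(8*I*pi/9)   exp(-8*I*pi/9)  exp(-2*I*pi/3)  exp(-4*I*pi/9)  exp(-2*I*pi/9)
  chi_2          1             exp(4*I*pi/9)   exp(8*I*pi/9)   exp(-2*I*pi/3)  exp(-2*I*pi/9)  exp(2*I*pi/9)   exp(2*I*pi/3)   exp(-8*I*pi/9)  exp(-4*I*pi/9)
  chi_3          1             exp(2*I*pi/3)   exp(-2*I*pi/3)  1               exp(2*I*pi/3)   exp(-2*I*pi/3)  1               exp(2*I*pi/3)   exp(-2*I*pi/3)
  chi_4          1             exp(8*I*pi/9)   exp(-2*I*pi/9)  exp(2*I*pi/3)   exp(-4*I*pi/9)  exp(4*I*pi/9)   exp(-2*I*pi/3)  exp(2*I*pi/9)   exp(-8*I*pi/9)
  chi_5          1             exp(-8*I*pi/9)  exp(2*I*pi/9)   exp(-2*I*pi/3)  exp(4*I*pi/9)   exp(-4*I*pi/9)  exp(2*I*pi/3)   exp(-2*I*pi/9)  exp(8*I*pi/9) 
  chi_6          1             exp(-2*I*pi/3)  exp(2*I*pi/3)   1               exp(-2*I*pi/3)  exp(2*I*pi/3)   1               exp(-2*I*pi/3)  exp(2*I*pi/3) 
  chi_7          1             exp(-4*I*pi/9)  exp(-8*I*pi/9)  exp(2*I*pi/3)   exp(2*I*pi/9)   exp(-2*I*pi/9)  exp(-2*I*pi/3)  exp(8*I*pi/9)   exp(4*I*pi/9) 
  chi_8          1             exp(-2*I*pi/9)  exp(-4*I*pi/9)  exp(-2*I*pi/3)  exp(-8*I*pi/9)  exp(8*I*pi/9)   exp(2*I*pi/3)   exp(4*I*pi/9)   exp(2*I*pi/9) 

Spot check: chi_5(2) = zeta_9^(5*2) = zeta_9^10 = exp(2*I*pi/9).

Argument: Z/9Z is abelian, so all 9 irreducible complex representations are 1-dimensional. They are given by chi_k(m) = zeta_9^(k*m) for k = 0,...,8. Row orthogonality: sum_m chi_k(m) conj(chi_l(m)) = 9 * [k = l].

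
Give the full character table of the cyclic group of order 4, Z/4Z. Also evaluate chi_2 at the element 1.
Character table of Z/4Z (irreps indexed chi_0,...,chi_3 with chi_k(m) = zeta_4^(k*m), zeta_4 = exp(2*pi*i/4)):
  irrep \ class  {0} (size 1)  {1} (size 1)  {2} (size 1)  {3} (size 1)
  chi_0          1             1             1             1           
  chi_1          1             I             -1            -I          
  chi_2          1             -1            1             -1          
  chi_3          1             -I            -1            I           

Spot check: chi_2(1) = zeta_4^(2*1) = zeta_4^2 = -1.

Z/4Z is abelian, so all 4 irreducible complex representations are 1-dimensional. They are given by chi_k(m) = zeta_4^(k*m) for k = 0,...,3. Row orthogonality: sum_m chi_k(m) conj(chi_l(m)) = 4 * [k = l].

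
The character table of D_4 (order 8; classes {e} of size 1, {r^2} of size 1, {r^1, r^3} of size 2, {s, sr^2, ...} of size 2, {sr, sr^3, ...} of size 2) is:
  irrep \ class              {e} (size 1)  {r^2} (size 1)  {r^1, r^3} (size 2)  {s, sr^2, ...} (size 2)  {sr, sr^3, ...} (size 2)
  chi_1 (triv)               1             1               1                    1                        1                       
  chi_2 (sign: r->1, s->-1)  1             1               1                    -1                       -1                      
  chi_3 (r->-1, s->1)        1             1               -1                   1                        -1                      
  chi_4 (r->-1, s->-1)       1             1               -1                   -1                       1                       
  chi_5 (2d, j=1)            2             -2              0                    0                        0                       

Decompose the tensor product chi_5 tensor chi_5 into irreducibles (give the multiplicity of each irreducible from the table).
chi_5 tensor chi_5 = chi_1 + chi_2 + chi_3 + chi_4 (all other irreducibles have multiplicity 0).

Justification: The character of a tensor product is the pointwise product (chi_5 * chi_5)(C) = chi_5(C) * chi_5(C):
  {e}: (2)*(2), {r^2}: (-2)*(-2), {r^1, r^3}: (0)*(0), {s, sr^2, ...}: (0)*(0), {sr, sr^3, ...}: (0)*(0)
so (chi_5 * chi_5) takes values
  {e} -> 4, {r^2} -> 4, {r^1, r^3} -> 0, {s, sr^2, ...} -> 0, {sr, sr^3, ...} -> 0.
Now take the inner product of this character with each irreducible chi from the table, <chi_5*chi_5, chi> = (1/8) sum_C |C| (chi_5*chi_5)(C) conj(chi(C)):
  <chi_5*chi_5, chi_1> = (1/8)[1*(4)*conj(1) + 1*(4)*conj(1) + 2*(0)*conj(1) + 2*(0)*conj(1) + 2*(0)*conj(1)]
      = (1/8)[(4) + (4) + (0) + (0) + (0)] = 8/8 = 1
  <chi_5*chi_5, chi_2> = (1/8)[1*(4)*conj(1) + 1*(4)*conj(1) + 2*(0)*conj(1) + 2*(0)*conj(-1) + 2*(0)*conj(-1)]
      = (1/8)[(4) + (4) + (0) + (0) + (0)] = 8/8 = 1
  <chi_5*chi_5, chi_3> = (1/8)[1*(4)*conj(1) + 1*(4)*conj(1) + 2*(0)*conj(-1) + 2*(0)*conj(1) + 2*(0)*conj(-1)]
      = (1/8)[(4) + (4) + (0) + (0) + (0)] = 8/8 = 1
  <chi_5*chi_5, chi_4> = (1/8)[1*(4)*conj(1) + 1*(4)*conj(1) + 2*(0)*conj(-1) + 2*(0)*conj(-1) + 2*(0)*conj(1)]
      = (1/8)[(4) + (4) + (0) + (0) + (0)] = 8/8 = 1
  <chi_5*chi_5, chi_5> = (1/8)[1*(4)*conj(2) + 1*(4)*conj(-2) + 2*(0)*conj(0) + 2*(0)*conj(0) + 2*(0)*conj(0)]
      = (1/8)[(8) + (-8) + (0) + (0) + (0)] = 0/8 = 0
Hence the multiplicities are chi_1: 1, chi_2: 1, chi_3: 1, chi_4: 1. Dimension check: dim(chi_5)*dim(chi_5) = 2*2 = 4 and sum (mult * dim) = 1*1 + 1*1 + 1*1 + 1*1 = 4.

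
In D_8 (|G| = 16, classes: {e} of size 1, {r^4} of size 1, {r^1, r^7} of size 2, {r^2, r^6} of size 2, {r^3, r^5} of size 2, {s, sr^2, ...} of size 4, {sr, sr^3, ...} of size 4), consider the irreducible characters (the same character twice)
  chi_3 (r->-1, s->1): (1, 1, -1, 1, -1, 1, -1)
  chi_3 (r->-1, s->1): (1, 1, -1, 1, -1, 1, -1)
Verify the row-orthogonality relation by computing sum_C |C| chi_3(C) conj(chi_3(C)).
Sum = 16 = |G| = 16; so <chi_3, chi_3> = 1 (norm-1 confirms irreducibility).

Argument: Compute term by term over conjugacy classes (|C| * chi_3(C) * conj(chi_3(C))):
  1*(1)*conj(1) + 1*(1)*conj(1) + 2*(-1)*conj(-1) + 2*(1)*conj(1) + 2*(-1)*conj(-1) + 4*(1)*conj(1) + 4*(-1)*conj(-1)
  = (1) + (1) + (2) + (2) + (2) + (4) + (4)
  = 16.
Dividing by |G| = 16 gives 16/16 = 1, matching the row-orthogonality relation <chi_3, chi_3> = [chi_3 = chi_3].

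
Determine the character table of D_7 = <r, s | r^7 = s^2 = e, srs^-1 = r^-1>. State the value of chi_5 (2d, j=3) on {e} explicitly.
Conjugacy classes: {e} of size 1, {r^1, r^6} of size 2, {r^2, r^5} of size 2, {r^3, r^4} of size 2, {s, sr, ..., sr^6} of size 7.
Character table:
  irrep \ class              {e} (size 1)  {r^1, r^6} (size 2)  {r^2, r^5} (size 2)  {r^3, r^4} (size 2)  {s, sr, ..., sr^6} (size 7)
  chi_1 (triv)               1             1                    1                    1                    1                          
  chi_2 (sign: r->1, s->-1)  1             1                    1                    1                    -1                         
  chi_3 (2d, j=1)            2             2*cos(2*pi/7)        -2*cos(3*pi/7)       -2*cos(pi/7)         0                          
  chi_4 (2d, j=2)            2             -2*cos(3*pi/7)       -2*cos(pi/7)         2*cos(2*pi/7)        0                          
  chi_5 (2d, j=3)            2             -2*cos(pi/7)         2*cos(2*pi/7)        -2*cos(3*pi/7)       0                          

Spot check: chi_5 (2d, j=3) on {e} = 2.

Justification: D_7 has order 2*7 = 14 with 5 conjugacy classes, hence 5 irreducibles. Sum of squared dims 1 + 1 + 4 + 4 + 4 = 14 = |G|. Linear characters come from the abelianisation; the 2-dimensional irreps have character r^k -> 2*cos(2*pi*j*k/7), reflections -> 0.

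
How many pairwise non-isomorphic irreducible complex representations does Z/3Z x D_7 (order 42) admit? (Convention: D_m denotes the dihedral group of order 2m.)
15

Why: The number of irreducible complex representations of a finite group equals its number of conjugacy classes. For a direct product, #classes(G x H) = #classes(G) * #classes(H). Z/3Z has 3 classes (abelian), D_7 has 5 classes, so 3 * 5 = 15, so Z/3Z x D_7 (order 42) has exactly 15 irreducible complex representations.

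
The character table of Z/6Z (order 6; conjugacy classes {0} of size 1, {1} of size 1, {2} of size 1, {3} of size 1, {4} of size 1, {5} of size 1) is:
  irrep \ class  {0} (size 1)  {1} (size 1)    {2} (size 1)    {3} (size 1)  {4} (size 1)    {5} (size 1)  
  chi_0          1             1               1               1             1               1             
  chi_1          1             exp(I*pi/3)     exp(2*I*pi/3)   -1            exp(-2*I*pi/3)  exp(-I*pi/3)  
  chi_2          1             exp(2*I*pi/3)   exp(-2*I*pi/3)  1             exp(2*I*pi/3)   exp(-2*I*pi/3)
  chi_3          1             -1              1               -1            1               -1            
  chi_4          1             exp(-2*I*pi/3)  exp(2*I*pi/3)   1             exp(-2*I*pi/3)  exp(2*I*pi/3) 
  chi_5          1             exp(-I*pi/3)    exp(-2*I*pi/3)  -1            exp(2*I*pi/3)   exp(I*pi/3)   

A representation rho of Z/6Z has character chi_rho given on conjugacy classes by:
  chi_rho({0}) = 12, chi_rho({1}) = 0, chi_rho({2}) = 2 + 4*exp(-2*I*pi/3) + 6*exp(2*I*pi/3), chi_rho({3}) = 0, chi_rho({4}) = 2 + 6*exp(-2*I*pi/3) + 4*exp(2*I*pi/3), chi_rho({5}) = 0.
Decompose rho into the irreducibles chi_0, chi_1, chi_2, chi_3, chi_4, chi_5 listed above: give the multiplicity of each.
Multiplicities: chi_0: 1, chi_1: 3, chi_2: 2, chi_3: 1, chi_4: 3, chi_5: 2.

Proof sketch: Use <chi_rho, chi> = (1/|G|) sum_C |C| * chi_rho(C) * conj(chi(C)) with |G| = 6 for each irreducible chi in the table:
  <chi_rho, chi_0> = (1/6)[1*(12)*conj(1) + 1*(0)*conj(1) + 1*(2 + 4*exp(-2*I*pi/3) + 6*exp(2*I*pi/3))*conj(1) + 1*(0)*conj(1) + 1*(2 + 6*exp(-2*I*pi/3) + 4*exp(2*I*pi/3))*conj(1) + 1*(0)*conj(1)]
      = (1/6)[(12) + (0) + (2 + 4*exp(-2*I*pi/3) + 6*exp(2*I*pi/3)) + (0) + (2 + 6*exp(-2*I*pi/3) + 4*exp(2*I*pi/3)) + (0)] = 6/6 = 1
  <chi_rho, chi_1> = (1/6)[1*(12)*conj(1) + 1*(0)*conj(exp(I*pi/3)) + 1*(2 + 4*exp(-2*I*pi/3) + 6*exp(2*I*pi/3))*conj(exp(2*I*pi/3)) + 1*(0)*conj(-1) + 1*(2 + 6*exp(-2*I*pi/3) + 4*exp(2*I*pi/3))*conj(exp(-2*I*pi/3)) + 1*(0)*conj(exp(-I*pi/3))]
      = (1/6)[(12) + (0) + (6 + 2*exp(-2*I*pi/3) + 4*exp(2*I*pi/3)) + (0) + (6 + 4*exp(-2*I*pi/3) + 2*exp(2*I*pi/3)) + (0)] = 18/6 = 3
  <chi_rho, chi_2> = (1/6)[1*(12)*conj(1) + 1*(0)*conj(exp(2*I*pi/3)) + 1*(2 + 4*exp(-2*I*pi/3) + 6*exp(2*I*pi/3))*conj(exp(-2*I*pi/3)) + 1*(0)*conj(1) + 1*(2 + 6*exp(-2*I*pi/3) + 4*exp(2*I*pi/3))*conj(exp(2*I*pi/3)) + 1*(0)*conj(exp(-2*I*pi/3))]
      = (1/6)[(12) + (0) + (4 + 6*exp(-2*I*pi/3) + 2*exp(2*I*pi/3)) + (0) + (4 + 2*exp(-2*I*pi/3) + 6*exp(2*I*pi/3)) + (0)] = 12/6 = 2
  <chi_rho, chi_3> = (1/6)[1*(12)*conj(1) + 1*(0)*conj(-1) + 1*(2 + 4*exp(-2*I*pi/3) + 6*exp(2*I*pi/3))*conj(1) + 1*(0)*conj(-1) + 1*(2 + 6*exp(-2*I*pi/3) + 4*exp(2*I*pi/3))*conj(1) + 1*(0)*conj(-1)]
      = (1/6)[(12) + (0) + (2 + 4*exp(-2*I*pi/3) + 6*exp(2*I*pi/3)) + (0) + (2 + 6*exp(-2*I*pi/3) + 4*exp(2*I*pi/3)) + (0)] = 6/6 = 1
  <chi_rho, chi_4> = (1/6)[1*(12)*conj(1) + 1*(0)*conj(exp(-2*I*pi/3)) + 1*(2 + 4*exp(-2*I*pi/3) + 6*exp(2*I*pi/3))*conj(exp(2*I*pi/3)) + 1*(0)*conj(1) + 1*(2 + 6*exp(-2*I*pi/3) + 4*exp(2*I*pi/3))*conj(exp(-2*I*pi/3)) + 1*(0)*conj(exp(2*I*pi/3))]
      = (1/6)[(12) + (0) + (6 + 2*exp(-2*I*pi/3) + 4*exp(2*I*pi/3)) + (0) + (6 + 4*exp(-2*I*pi/3) + 2*exp(2*I*pi/3)) + (0)] = 18/6 = 3
  <chi_rho, chi_5> = (1/6)[1*(12)*conj(1) + 1*(0)*conj(exp(-I*pi/3)) + 1*(2 + 4*exp(-2*I*pi/3) + 6*exp(2*I*pi/3))*conj(exp(-2*I*pi/3)) + 1*(0)*conj(-1) + 1*(2 + 6*exp(-2*I*pi/3) + 4*exp(2*I*pi/3))*conj(exp(2*I*pi/3)) + 1*(0)*conj(exp(I*pi/3))]
      = (1/6)[(12) + (0) + (4 + 6*exp(-2*I*pi/3) + 2*exp(2*I*pi/3)) + (0) + (4 + 2*exp(-2*I*pi/3) + 6*exp(2*I*pi/3)) + (0)] = 12/6 = 2
(Exp terms are combined using exp(i*s)*conj(exp(i*t)) = exp(i*(s-t)), and sums of them are collapsed using the identity that for every m > 1 the m distinct m-th roots of unity sum to 0, e.g. 1 + exp(2*I*pi/3) + exp(-2*I*pi/3) = 0.)
Dimension check: dim(rho) = sum (mult * dim) = 1*1 + 3*1 + 2*1 + 1*1 + 3*1 + 2*1 = 12 = chi_rho(e) = 12.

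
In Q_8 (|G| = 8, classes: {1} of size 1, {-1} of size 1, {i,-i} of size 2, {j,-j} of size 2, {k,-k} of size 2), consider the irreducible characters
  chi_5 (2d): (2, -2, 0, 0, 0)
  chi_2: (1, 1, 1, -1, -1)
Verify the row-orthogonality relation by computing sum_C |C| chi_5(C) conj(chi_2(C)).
Sum = 0; so <chi_5, chi_2> = 0 (distinct irreducibles are orthogonal).

Details: Compute term by term over conjugacy classes (|C| * chi_5(C) * conj(chi_2(C))):
  1*(2)*conj(1) + 1*(-2)*conj(1) + 2*(0)*conj(1) + 2*(0)*conj(-1) + 2*(0)*conj(-1)
  = (2) + (-2) + (0) + (0) + (0)
  = 0.
Dividing by |G| = 8 gives 0/8 = 0, matching the row-orthogonality relation <chi_5, chi_2> = [chi_5 = chi_2].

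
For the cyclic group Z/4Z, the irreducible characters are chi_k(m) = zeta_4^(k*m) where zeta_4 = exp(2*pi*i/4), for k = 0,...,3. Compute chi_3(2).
chi_3(2) = zeta_4^6 = -1

Explanation: chi_3(2) = zeta_4^(3*2) = zeta_4^6. Since zeta_4^4 = 1, this equals zeta_4^2 = exp(2*pi*i*2/4) = -1.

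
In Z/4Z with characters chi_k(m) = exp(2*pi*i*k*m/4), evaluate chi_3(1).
chi_3(1) = zeta_4^3 = -I

Argument: chi_3(1) = zeta_4^(3*1) = zeta_4^3. Since zeta_4^4 = 1, this equals zeta_4^3 = exp(2*pi*i*3/4) = -I.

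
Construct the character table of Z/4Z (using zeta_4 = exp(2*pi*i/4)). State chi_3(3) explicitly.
Character table of Z/4Z (irreps indexed chi_0,...,chi_3 with chi_k(m) = zeta_4^(k*m), zeta_4 = exp(2*pi*i/4)):
  irrep \ class  {0} (size 1)  {1} (size 1)  {2} (size 1)  {3} (size 1)
  chi_0          1             1             1             1           
  chi_1          1             I             -1            -I          
  chi_2          1             -1            1             -1          
  chi_3          1             -I            -1            I           

Spot check: chi_3(3) = zeta_4^(3*3) = zeta_4^9 = I.

Z/4Z is abelian, so all 4 irreducible complex representations are 1-dimensional. They are given by chi_k(m) = zeta_4^(k*m) for k = 0,...,3. Row orthogonality: sum_m chi_k(m) conj(chi_l(m)) = 4 * [k = l].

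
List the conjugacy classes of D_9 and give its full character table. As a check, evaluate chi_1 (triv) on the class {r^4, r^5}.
Conjugacy classes: {e} of size 1, {r^1, r^8} of size 2, {r^2, r^7} of size 2, {r^3, r^6} of size 2, {r^4, r^5} of size 2, {s, sr, ..., sr^8} of size 9.
Character table:
  irrep \ class              {e} (size 1)  {r^1, r^8} (size 2)  {r^2, r^7} (size 2)  {r^3, r^6} (size 2)  {r^4, r^5} (size 2)  {s, sr, ..., sr^8} (size 9)
  chi_1 (triv)               1             1                    1                    1                    1                    1                          
  chi_2 (sign: r->1, s->-1)  1             1                    1                    1                    1                    -1                         
  chi_3 (2d, j=1)            2             2*cos(2*pi/9)        2*cos(4*pi/9)        -1                   -2*cos(pi/9)         0                          
  chi_4 (2d, j=2)            2             2*cos(4*pi/9)        -2*cos(pi/9)         -1                   2*cos(2*pi/9)        0                          
  chi_5 (2d, j=3)            2             -1                   -1                   2                    -1                   0                          
  chi_6 (2d, j=4)            2             -2*cos(pi/9)         2*cos(2*pi/9)        -1                   2*cos(4*pi/9)        0                          

Spot check: chi_1 (triv) on {r^4, r^5} = 1.

Explanation: D_9 has order 2*9 = 18 with 6 conjugacy classes, hence 6 irreducibles. Sum of squared dims 1 + 1 + 4 + 4 + 4 + 4 = 18 = |G|. Linear characters come from the abelianisation; the 2-dimensional irreps have character r^k -> 2*cos(2*pi*j*k/9), reflections -> 0.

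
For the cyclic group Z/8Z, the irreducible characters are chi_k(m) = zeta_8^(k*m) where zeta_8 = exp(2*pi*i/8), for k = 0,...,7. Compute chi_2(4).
chi_2(4) = zeta_8^8 = 1

Reasoning: chi_2(4) = zeta_8^(2*4) = zeta_8^8. Since zeta_8^8 = 1, this equals zeta_8^0 = exp(2*pi*i*0/8) = 1.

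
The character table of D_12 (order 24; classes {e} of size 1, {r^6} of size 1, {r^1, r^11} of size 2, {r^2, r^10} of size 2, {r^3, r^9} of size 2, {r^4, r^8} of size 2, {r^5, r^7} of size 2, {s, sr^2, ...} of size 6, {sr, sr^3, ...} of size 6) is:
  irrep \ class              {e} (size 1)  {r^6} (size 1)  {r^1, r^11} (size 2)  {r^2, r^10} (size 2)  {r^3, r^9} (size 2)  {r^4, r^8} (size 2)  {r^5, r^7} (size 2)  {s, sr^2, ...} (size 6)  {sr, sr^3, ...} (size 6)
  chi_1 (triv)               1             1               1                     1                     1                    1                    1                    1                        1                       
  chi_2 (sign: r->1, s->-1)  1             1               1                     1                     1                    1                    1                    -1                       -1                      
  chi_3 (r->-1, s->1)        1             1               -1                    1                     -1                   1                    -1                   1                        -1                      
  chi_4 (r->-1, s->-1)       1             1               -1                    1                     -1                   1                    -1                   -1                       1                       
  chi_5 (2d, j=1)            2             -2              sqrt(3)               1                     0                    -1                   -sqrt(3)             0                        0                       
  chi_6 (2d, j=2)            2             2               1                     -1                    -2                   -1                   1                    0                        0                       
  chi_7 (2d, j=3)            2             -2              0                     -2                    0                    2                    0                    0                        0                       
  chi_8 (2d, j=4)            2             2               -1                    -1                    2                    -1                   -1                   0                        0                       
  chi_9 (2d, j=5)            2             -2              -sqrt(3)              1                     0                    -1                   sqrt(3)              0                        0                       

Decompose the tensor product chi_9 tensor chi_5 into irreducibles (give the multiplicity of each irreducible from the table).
chi_9 tensor chi_5 = chi_3 + chi_4 + chi_8 (all other irreducibles have multiplicity 0).

Proof sketch: The character of a tensor product is the pointwise product (chi_9 * chi_5)(C) = chi_9(C) * chi_5(C):
  {e}: (2)*(2), {r^6}: (-2)*(-2), {r^1, r^11}: (-sqrt(3))*(sqrt(3)), {r^2, r^10}: (1)*(1), {r^3, r^9}: (0)*(0), {r^4, r^8}: (-1)*(-1), {r^5, r^7}: (sqrt(3))*(-sqrt(3)), {s, sr^2, ...}: (0)*(0), {sr, sr^3, ...}: (0)*(0)
so (chi_9 * chi_5) takes values
  {e} -> 4, {r^6} -> 4, {r^1, r^11} -> -3, {r^2, r^10} -> 1, {r^3, r^9} -> 0, {r^4, r^8} -> 1, {r^5, r^7} -> -3, {s, sr^2, ...} -> 0, {sr, sr^3, ...} -> 0.
Now take the inner product of this character with each irreducible chi from the table, <chi_9*chi_5, chi> = (1/24) sum_C |C| (chi_9*chi_5)(C) conj(chi(C)):
  <chi_9*chi_5, chi_1> = (1/24)[1*(4)*conj(1) + 1*(4)*conj(1) + 2*(-3)*conj(1) + 2*(1)*conj(1) + 2*(0)*conj(1) + 2*(1)*conj(1) + 2*(-3)*conj(1) + 6*(0)*conj(1) + 6*(0)*conj(1)]
      = (1/24)[(4) + (4) + (-6) + (2) + (0) + (2) + (-6) + (0) + (0)] = 0/24 = 0
  <chi_9*chi_5, chi_2> = (1/24)[1*(4)*conj(1) + 1*(4)*conj(1) + 2*(-3)*conj(1) + 2*(1)*conj(1) + 2*(0)*conj(1) + 2*(1)*conj(1) + 2*(-3)*conj(1) + 6*(0)*conj(-1) + 6*(0)*conj(-1)]
      = (1/24)[(4) + (4) + (-6) + (2) + (0) + (2) + (-6) + (0) + (0)] = 0/24 = 0
  <chi_9*chi_5, chi_3> = (1/24)[1*(4)*conj(1) + 1*(4)*conj(1) + 2*(-3)*conj(-1) + 2*(1)*conj(1) + 2*(0)*conj(-1) + 2*(1)*conj(1) + 2*(-3)*conj(-1) + 6*(0)*conj(1) + 6*(0)*conj(-1)]
      = (1/24)[(4) + (4) + (6) + (2) + (0) + (2) + (6) + (0) + (0)] = 24/24 = 1
  <chi_9*chi_5, chi_4> = (1/24)[1*(4)*conj(1) + 1*(4)*conj(1) + 2*(-3)*conj(-1) + 2*(1)*conj(1) + 2*(0)*conj(-1) + 2*(1)*conj(1) + 2*(-3)*conj(-1) + 6*(0)*conj(-1) + 6*(0)*conj(1)]
      = (1/24)[(4) + (4) + (6) + (2) + (0) + (2) + (6) + (0) + (0)] = 24/24 = 1
  <chi_9*chi_5, chi_5> = (1/24)[1*(4)*conj(2) + 1*(4)*conj(-2) + 2*(-3)*conj(sqrt(3)) + 2*(1)*conj(1) + 2*(0)*conj(0) + 2*(1)*conj(-1) + 2*(-3)*conj(-sqrt(3)) + 6*(0)*conj(0) + 6*(0)*conj(0)]
      = (1/24)[(8) + (-8) + (-6*sqrt(3)) + (2) + (0) + (-2) + (6*sqrt(3)) + (0) + (0)] = 0/24 = 0
  <chi_9*chi_5, chi_6> = (1/24)[1*(4)*conj(2) + 1*(4)*conj(2) + 2*(-3)*conj(1) + 2*(1)*conj(-1) + 2*(0)*conj(-2) + 2*(1)*conj(-1) + 2*(-3)*conj(1) + 6*(0)*conj(0) + 6*(0)*conj(0)]
      = (1/24)[(8) + (8) + (-6) + (-2) + (0) + (-2) + (-6) + (0) + (0)] = 0/24 = 0
  <chi_9*chi_5, chi_7> = (1/24)[1*(4)*conj(2) + 1*(4)*conj(-2) + 2*(-3)*conj(0) + 2*(1)*conj(-2) + 2*(0)*conj(0) + 2*(1)*conj(2) + 2*(-3)*conj(0) + 6*(0)*conj(0) + 6*(0)*conj(0)]
      = (1/24)[(8) + (-8) + (0) + (-4) + (0) + (4) + (0) + (0) + (0)] = 0/24 = 0
  <chi_9*chi_5, chi_8> = (1/24)[1*(4)*conj(2) + 1*(4)*conj(2) + 2*(-3)*conj(-1) + 2*(1)*conj(-1) + 2*(0)*conj(2) + 2*(1)*conj(-1) + 2*(-3)*conj(-1) + 6*(0)*conj(0) + 6*(0)*conj(0)]
      = (1/24)[(8) + (8) + (6) + (-2) + (0) + (-2) + (6) + (0) + (0)] = 24/24 = 1
  <chi_9*chi_5, chi_9> = (1/24)[1*(4)*conj(2) + 1*(4)*conj(-2) + 2*(-3)*conj(-sqrt(3)) + 2*(1)*conj(1) + 2*(0)*conj(0) + 2*(1)*conj(-1) + 2*(-3)*conj(sqrt(3)) + 6*(0)*conj(0) + 6*(0)*conj(0)]
      = (1/24)[(8) + (-8) + (6*sqrt(3)) + (2) + (0) + (-2) + (-6*sqrt(3)) + (0) + (0)] = 0/24 = 0
Hence the multiplicities are chi_3: 1, chi_4: 1, chi_8: 1. Dimension check: dim(chi_9)*dim(chi_5) = 2*2 = 4 and sum (mult * dim) = 1*1 + 1*1 + 1*2 = 4.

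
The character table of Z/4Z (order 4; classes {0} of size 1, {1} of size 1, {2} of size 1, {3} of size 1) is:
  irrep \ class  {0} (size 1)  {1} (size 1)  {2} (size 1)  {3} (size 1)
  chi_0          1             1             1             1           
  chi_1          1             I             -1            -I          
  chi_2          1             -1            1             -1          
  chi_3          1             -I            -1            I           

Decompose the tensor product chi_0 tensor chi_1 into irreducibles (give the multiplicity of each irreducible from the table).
chi_0 tensor chi_1 = chi_1 (all other irreducibles have multiplicity 0).

Proof sketch: The character of a tensor product is the pointwise product (chi_0 * chi_1)(C) = chi_0(C) * chi_1(C):
  {0}: (1)*(1), {1}: (1)*(I), {2}: (1)*(-1), {3}: (1)*(-I)
so (chi_0 * chi_1) takes values
  {0} -> 1, {1} -> I, {2} -> -1, {3} -> -I.
Now take the inner product of this character with each irreducible chi from the table, <chi_0*chi_1, chi> = (1/4) sum_C |C| (chi_0*chi_1)(C) conj(chi(C)):
  <chi_0*chi_1, chi_0> = (1/4)[1*(1)*conj(1) + 1*(I)*conj(1) + 1*(-1)*conj(1) + 1*(-I)*conj(1)]
      = (1/4)[(1) + (I) + (-1) + (-I)] = 0/4 = 0
  <chi_0*chi_1, chi_1> = (1/4)[1*(1)*conj(1) + 1*(I)*conj(I) + 1*(-1)*conj(-1) + 1*(-I)*conj(-I)]
      = (1/4)[(1) + (1) + (1) + (1)] = 4/4 = 1
  <chi_0*chi_1, chi_2> = (1/4)[1*(1)*conj(1) + 1*(I)*conj(-1) + 1*(-1)*conj(1) + 1*(-I)*conj(-1)]
      = (1/4)[(1) + (-I) + (-1) + (I)] = 0/4 = 0
  <chi_0*chi_1, chi_3> = (1/4)[1*(1)*conj(1) + 1*(I)*conj(-I) + 1*(-1)*conj(-1) + 1*(-I)*conj(I)]
      = (1/4)[(1) + (-1) + (1) + (-1)] = 0/4 = 0
(Exp terms are combined using exp(i*s)*conj(exp(i*t)) = exp(i*(s-t)), and sums of them are collapsed using the identity that for every m > 1 the m distinct m-th roots of unity sum to 0, e.g. 1 + exp(2*I*pi/3) + exp(-2*I*pi/3) = 0.)
Hence the multiplicities are chi_1: 1. Dimension check: dim(chi_0)*dim(chi_1) = 1*1 = 1 and sum (mult * dim) = 1*1 = 1.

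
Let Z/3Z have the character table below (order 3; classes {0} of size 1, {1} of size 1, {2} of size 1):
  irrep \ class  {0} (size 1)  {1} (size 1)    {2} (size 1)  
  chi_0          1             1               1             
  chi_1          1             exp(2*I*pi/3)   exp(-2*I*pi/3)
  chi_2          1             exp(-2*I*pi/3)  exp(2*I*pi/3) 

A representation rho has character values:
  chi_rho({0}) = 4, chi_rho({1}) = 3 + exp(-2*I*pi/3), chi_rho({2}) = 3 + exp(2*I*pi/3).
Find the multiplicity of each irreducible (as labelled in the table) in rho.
Multiplicities: chi_0: 3, chi_1: 0, chi_2: 1.

Proof sketch: Use <chi_rho, chi> = (1/|G|) sum_C |C| * chi_rho(C) * conj(chi(C)) with |G| = 3 for each irreducible chi in the table:
  <chi_rho, chi_0> = (1/3)[1*(4)*conj(1) + 1*(3 + exp(-2*I*pi/3))*conj(1) + 1*(3 + exp(2*I*pi/3))*conj(1)]
      = (1/3)[(4) + (3 + exp(-2*I*pi/3)) + (3 + exp(2*I*pi/3))] = 9/3 = 3
  <chi_rho, chi_1> = (1/3)[1*(4)*conj(1) + 1*(3 + exp(-2*I*pi/3))*conj(exp(2*I*pi/3)) + 1*(3 + exp(2*I*pi/3))*conj(exp(-2*I*pi/3))]
      = (1/3)[(4) + (3*exp(-2*I*pi/3) + exp(2*I*pi/3)) + (exp(-2*I*pi/3) + 3*exp(2*I*pi/3))] = 0/3 = 0
  <chi_rho, chi_2> = (1/3)[1*(4)*conj(1) + 1*(3 + exp(-2*I*pi/3))*conj(exp(-2*I*pi/3)) + 1*(3 + exp(2*I*pi/3))*conj(exp(2*I*pi/3))]
      = (1/3)[(4) + (1 + 3*exp(2*I*pi/3)) + (1 + 3*exp(-2*I*pi/3))] = 3/3 = 1
(Exp terms are combined using exp(i*s)*conj(exp(i*t)) = exp(i*(s-t)), and sums of them are collapsed using the identity that for every m > 1 the m distinct m-th roots of unity sum to 0, e.g. 1 + exp(2*I*pi/3) + exp(-2*I*pi/3) = 0.)
Dimension check: dim(rho) = sum (mult * dim) = 3*1 + 0*1 + 1*1 = 4 = chi_rho(e) = 4.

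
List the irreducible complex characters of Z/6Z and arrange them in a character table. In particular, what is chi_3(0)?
Character table of Z/6Z (irreps indexed chi_0,...,chi_5 with chi_k(m) = zeta_6^(k*m), zeta_6 = exp(2*pi*i/6)):
  irrep \ class  {0} (size 1)  {1} (size 1)    {2} (size 1)    {3} (size 1)  {4} (size 1)    {5} (size 1)  
  chi_0          1             1               1               1             1               1             
  chi_1          1             exp(I*pi/3)     exp(2*I*pi/3)   -1            exp(-2*I*pi/3)  exp(-I*pi/3)  
  chi_2          1             exp(2*I*pi/3)   exp(-2*I*pi/3)  1             exp(2*I*pi/3)   exp(-2*I*pi/3)
  chi_3          1             -1              1               -1            1               -1            
  chi_4          1             exp(-2*I*pi/3)  exp(2*I*pi/3)   1             exp(-2*I*pi/3)  exp(2*I*pi/3) 
  chi_5          1             exp(-I*pi/3)    exp(-2*I*pi/3)  -1            exp(2*I*pi/3)   exp(I*pi/3)   

Spot check: chi_3(0) = zeta_6^(3*0) = zeta_6^0 = 1.

Explanation: Z/6Z is abelian, so all 6 irreducible complex representations are 1-dimensional. They are given by chi_k(m) = zeta_6^(k*m) for k = 0,...,5. Row orthogonality: sum_m chi_k(m) conj(chi_l(m)) = 6 * [k = l].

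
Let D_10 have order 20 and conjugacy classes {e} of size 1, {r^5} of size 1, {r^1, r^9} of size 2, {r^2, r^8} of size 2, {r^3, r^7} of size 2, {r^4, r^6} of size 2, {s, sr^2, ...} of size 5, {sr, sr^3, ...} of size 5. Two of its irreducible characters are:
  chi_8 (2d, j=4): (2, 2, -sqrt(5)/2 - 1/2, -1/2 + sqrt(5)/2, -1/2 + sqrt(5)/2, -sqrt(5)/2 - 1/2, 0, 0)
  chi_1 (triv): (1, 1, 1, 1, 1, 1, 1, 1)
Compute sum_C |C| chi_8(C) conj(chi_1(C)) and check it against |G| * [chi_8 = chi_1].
Sum = 0; so <chi_8, chi_1> = 0 (distinct irreducibles are orthogonal).

Proof sketch: Compute term by term over conjugacy classes (|C| * chi_8(C) * conj(chi_1(C))):
  1*(2)*conj(1) + 1*(2)*conj(1) + 2*(-sqrt(5)/2 - 1/2)*conj(1) + 2*(-1/2 + sqrt(5)/2)*conj(1) + 2*(-1/2 + sqrt(5)/2)*conj(1) + 2*(-sqrt(5)/2 - 1/2)*conj(1) + 5*(0)*conj(1) + 5*(0)*conj(1)
  = (2) + (2) + (-sqrt(5) - 1) + (-1 + sqrt(5)) + (-1 + sqrt(5)) + (-sqrt(5) - 1) + (0) + (0)
  = 0.
Dividing by |G| = 20 gives 0/20 = 0, matching the row-orthogonality relation <chi_8, chi_1> = [chi_8 = chi_1].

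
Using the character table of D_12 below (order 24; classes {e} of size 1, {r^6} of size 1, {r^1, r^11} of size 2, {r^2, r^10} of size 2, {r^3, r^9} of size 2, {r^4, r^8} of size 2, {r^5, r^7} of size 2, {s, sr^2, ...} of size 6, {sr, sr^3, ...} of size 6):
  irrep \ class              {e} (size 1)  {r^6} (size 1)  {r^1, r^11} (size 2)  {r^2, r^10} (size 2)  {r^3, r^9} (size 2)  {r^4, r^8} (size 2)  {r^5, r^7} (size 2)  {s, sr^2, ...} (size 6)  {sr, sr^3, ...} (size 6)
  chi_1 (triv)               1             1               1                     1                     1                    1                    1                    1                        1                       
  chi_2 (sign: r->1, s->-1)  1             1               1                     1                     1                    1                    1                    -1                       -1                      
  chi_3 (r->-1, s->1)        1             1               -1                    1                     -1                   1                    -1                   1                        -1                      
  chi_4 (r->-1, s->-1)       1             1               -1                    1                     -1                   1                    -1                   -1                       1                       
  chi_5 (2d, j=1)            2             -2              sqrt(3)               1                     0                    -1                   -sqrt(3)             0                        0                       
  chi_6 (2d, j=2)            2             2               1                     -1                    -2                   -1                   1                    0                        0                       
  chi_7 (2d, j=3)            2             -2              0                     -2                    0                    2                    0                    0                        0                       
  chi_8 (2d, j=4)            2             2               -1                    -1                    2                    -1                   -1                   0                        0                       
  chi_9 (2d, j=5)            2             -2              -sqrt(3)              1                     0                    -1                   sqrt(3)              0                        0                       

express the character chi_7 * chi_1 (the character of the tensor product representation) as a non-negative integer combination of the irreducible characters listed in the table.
chi_7 tensor chi_1 = chi_7 (all other irreducibles have multiplicity 0).

Justification: The character of a tensor product is the pointwise product (chi_7 * chi_1)(C) = chi_7(C) * chi_1(C):
  {e}: (2)*(1), {r^6}: (-2)*(1), {r^1, r^11}: (0)*(1), {r^2, r^10}: (-2)*(1), {r^3, r^9}: (0)*(1), {r^4, r^8}: (2)*(1), {r^5, r^7}: (0)*(1), {s, sr^2, ...}: (0)*(1), {sr, sr^3, ...}: (0)*(1)
so (chi_7 * chi_1) takes values
  {e} -> 2, {r^6} -> -2, {r^1, r^11} -> 0, {r^2, r^10} -> -2, {r^3, r^9} -> 0, {r^4, r^8} -> 2, {r^5, r^7} -> 0, {s, sr^2, ...} -> 0, {sr, sr^3, ...} -> 0.
Now take the inner product of this character with each irreducible chi from the table, <chi_7*chi_1, chi> = (1/24) sum_C |C| (chi_7*chi_1)(C) conj(chi(C)):
  <chi_7*chi_1, chi_1> = (1/24)[1*(2)*conj(1) + 1*(-2)*conj(1) + 2*(0)*conj(1) + 2*(-2)*conj(1) + 2*(0)*conj(1) + 2*(2)*conj(1) + 2*(0)*conj(1) + 6*(0)*conj(1) + 6*(0)*conj(1)]
      = (1/24)[(2) + (-2) + (0) + (-4) + (0) + (4) + (0) + (0) + (0)] = 0/24 = 0
  <chi_7*chi_1, chi_2> = (1/24)[1*(2)*conj(1) + 1*(-2)*conj(1) + 2*(0)*conj(1) + 2*(-2)*conj(1) + 2*(0)*conj(1) + 2*(2)*conj(1) + 2*(0)*conj(1) + 6*(0)*conj(-1) + 6*(0)*conj(-1)]
      = (1/24)[(2) + (-2) + (0) + (-4) + (0) + (4) + (0) + (0) + (0)] = 0/24 = 0
  <chi_7*chi_1, chi_3> = (1/24)[1*(2)*conj(1) + 1*(-2)*conj(1) + 2*(0)*conj(-1) + 2*(-2)*conj(1) + 2*(0)*conj(-1) + 2*(2)*conj(1) + 2*(0)*conj(-1) + 6*(0)*conj(1) + 6*(0)*conj(-1)]
      = (1/24)[(2) + (-2) + (0) + (-4) + (0) + (4) + (0) + (0) + (0)] = 0/24 = 0
  <chi_7*chi_1, chi_4> = (1/24)[1*(2)*conj(1) + 1*(-2)*conj(1) + 2*(0)*conj(-1) + 2*(-2)*conj(1) + 2*(0)*conj(-1) + 2*(2)*conj(1) + 2*(0)*conj(-1) + 6*(0)*conj(-1) + 6*(0)*conj(1)]
      = (1/24)[(2) + (-2) + (0) + (-4) + (0) + (4) + (0) + (0) + (0)] = 0/24 = 0
  <chi_7*chi_1, chi_5> = (1/24)[1*(2)*conj(2) + 1*(-2)*conj(-2) + 2*(0)*conj(sqrt(3)) + 2*(-2)*conj(1) + 2*(0)*conj(0) + 2*(2)*conj(-1) + 2*(0)*conj(-sqrt(3)) + 6*(0)*conj(0) + 6*(0)*conj(0)]
      = (1/24)[(4) + (4) + (0) + (-4) + (0) + (-4) + (0) + (0) + (0)] = 0/24 = 0
  <chi_7*chi_1, chi_6> = (1/24)[1*(2)*conj(2) + 1*(-2)*conj(2) + 2*(0)*conj(1) + 2*(-2)*conj(-1) + 2*(0)*conj(-2) + 2*(2)*conj(-1) + 2*(0)*conj(1) + 6*(0)*conj(0) + 6*(0)*conj(0)]
      = (1/24)[(4) + (-4) + (0) + (4) + (0) + (-4) + (0) + (0) + (0)] = 0/24 = 0
  <chi_7*chi_1, chi_7> = (1/24)[1*(2)*conj(2) + 1*(-2)*conj(-2) + 2*(0)*conj(0) + 2*(-2)*conj(-2) + 2*(0)*conj(0) + 2*(2)*conj(2) + 2*(0)*conj(0) + 6*(0)*conj(0) + 6*(0)*conj(0)]
      = (1/24)[(4) + (4) + (0) + (8) + (0) + (8) + (0) + (0) + (0)] = 24/24 = 1
  <chi_7*chi_1, chi_8> = (1/24)[1*(2)*conj(2) + 1*(-2)*conj(2) + 2*(0)*conj(-1) + 2*(-2)*conj(-1) + 2*(0)*conj(2) + 2*(2)*conj(-1) + 2*(0)*conj(-1) + 6*(0)*conj(0) + 6*(0)*conj(0)]
      = (1/24)[(4) + (-4) + (0) + (4) + (0) + (-4) + (0) + (0) + (0)] = 0/24 = 0
  <chi_7*chi_1, chi_9> = (1/24)[1*(2)*conj(2) + 1*(-2)*conj(-2) + 2*(0)*conj(-sqrt(3)) + 2*(-2)*conj(1) + 2*(0)*conj(0) + 2*(2)*conj(-1) + 2*(0)*conj(sqrt(3)) + 6*(0)*conj(0) + 6*(0)*conj(0)]
      = (1/24)[(4) + (4) + (0) + (-4) + (0) + (-4) + (0) + (0) + (0)] = 0/24 = 0
Hence the multiplicities are chi_7: 1. Dimension check: dim(chi_7)*dim(chi_1) = 2*1 = 2 and sum (mult * dim) = 1*2 = 2.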